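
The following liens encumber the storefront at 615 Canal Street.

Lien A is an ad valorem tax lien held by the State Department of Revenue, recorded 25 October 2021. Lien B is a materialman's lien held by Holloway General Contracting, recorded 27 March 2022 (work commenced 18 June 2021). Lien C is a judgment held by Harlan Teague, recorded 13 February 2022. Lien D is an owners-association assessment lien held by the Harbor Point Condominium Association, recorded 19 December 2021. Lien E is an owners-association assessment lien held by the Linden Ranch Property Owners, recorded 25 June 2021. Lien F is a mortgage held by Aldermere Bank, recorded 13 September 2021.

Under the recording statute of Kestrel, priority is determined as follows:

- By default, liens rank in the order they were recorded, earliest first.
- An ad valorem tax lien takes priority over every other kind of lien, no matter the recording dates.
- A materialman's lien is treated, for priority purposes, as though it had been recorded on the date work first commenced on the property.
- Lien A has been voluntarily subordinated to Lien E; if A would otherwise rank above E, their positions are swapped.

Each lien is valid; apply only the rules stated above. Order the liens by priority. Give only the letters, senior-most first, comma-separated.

E, B, A, F, D, C

First, effective dates: B is treated as recorded 18 June 2021, the work-commencement date.
As an ad valorem tax lien, A is senior to every other lien.
Among the remaining liens, by effective date: B (18 June 2021), E (25 June 2021), F (13 September 2021), D (19 December 2021), C (13 February 2022).
A would otherwise be senior to E, so under the subordination agreement A and E exchange positions.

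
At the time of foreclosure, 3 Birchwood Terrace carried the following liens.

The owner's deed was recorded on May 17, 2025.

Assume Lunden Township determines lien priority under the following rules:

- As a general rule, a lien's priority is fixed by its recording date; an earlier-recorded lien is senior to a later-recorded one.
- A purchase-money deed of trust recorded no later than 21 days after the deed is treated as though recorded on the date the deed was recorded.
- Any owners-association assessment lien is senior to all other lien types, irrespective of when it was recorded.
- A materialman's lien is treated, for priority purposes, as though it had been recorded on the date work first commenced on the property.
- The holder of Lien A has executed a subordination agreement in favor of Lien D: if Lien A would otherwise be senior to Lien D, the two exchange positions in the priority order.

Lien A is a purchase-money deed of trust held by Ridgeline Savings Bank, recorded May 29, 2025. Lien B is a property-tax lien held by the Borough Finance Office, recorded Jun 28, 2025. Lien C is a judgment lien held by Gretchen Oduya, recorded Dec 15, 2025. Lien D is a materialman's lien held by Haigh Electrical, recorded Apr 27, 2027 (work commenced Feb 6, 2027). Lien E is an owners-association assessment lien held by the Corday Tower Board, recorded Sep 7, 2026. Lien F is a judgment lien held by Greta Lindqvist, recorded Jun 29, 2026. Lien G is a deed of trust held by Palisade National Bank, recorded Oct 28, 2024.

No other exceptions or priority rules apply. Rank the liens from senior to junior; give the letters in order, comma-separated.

E, G, D, B, C, F, A

Effective dates: A relates back to the deed date May 17, 2025; D relates back to Feb 6, 2027 (work commenced).
E is an owners-association assessment lien and takes priority over every other lien.
The other liens, earliest effective date first: G (Oct 28, 2024), A (May 17, 2025), B (Jun 28, 2025), C (Dec 15, 2025), F (Jun 29, 2026), D (Feb 6, 2027).
The subordination applies — A was senior to D — so A and D swap.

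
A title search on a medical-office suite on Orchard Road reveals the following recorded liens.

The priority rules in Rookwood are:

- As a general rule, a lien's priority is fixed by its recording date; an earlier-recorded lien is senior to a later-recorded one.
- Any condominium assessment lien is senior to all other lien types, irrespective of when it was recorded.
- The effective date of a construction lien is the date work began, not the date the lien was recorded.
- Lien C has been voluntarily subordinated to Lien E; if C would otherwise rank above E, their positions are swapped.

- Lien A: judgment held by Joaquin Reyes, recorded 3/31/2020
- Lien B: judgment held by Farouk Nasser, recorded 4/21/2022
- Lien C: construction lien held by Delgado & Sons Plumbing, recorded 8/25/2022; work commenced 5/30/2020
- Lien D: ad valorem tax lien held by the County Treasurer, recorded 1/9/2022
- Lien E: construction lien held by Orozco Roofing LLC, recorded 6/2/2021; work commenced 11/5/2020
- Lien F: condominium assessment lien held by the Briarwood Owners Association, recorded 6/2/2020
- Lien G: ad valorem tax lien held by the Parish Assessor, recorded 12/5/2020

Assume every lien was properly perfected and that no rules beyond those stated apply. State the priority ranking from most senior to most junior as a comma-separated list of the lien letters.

Effective dates after the stated exceptions: C's effective date is 5/30/2020, when work began; E relates back to 11/5/2020 (work commenced).
F is a condominium assessment lien and takes priority over every other lien.
Remaining liens by effective date: A (3/31/2020), C (5/30/2020), E (11/5/2020), G (12/5/2020), D (1/9/2022), B (4/21/2022).
Because C would otherwise rank above E, the subordination swaps them.

F, A, E, C, G, D, B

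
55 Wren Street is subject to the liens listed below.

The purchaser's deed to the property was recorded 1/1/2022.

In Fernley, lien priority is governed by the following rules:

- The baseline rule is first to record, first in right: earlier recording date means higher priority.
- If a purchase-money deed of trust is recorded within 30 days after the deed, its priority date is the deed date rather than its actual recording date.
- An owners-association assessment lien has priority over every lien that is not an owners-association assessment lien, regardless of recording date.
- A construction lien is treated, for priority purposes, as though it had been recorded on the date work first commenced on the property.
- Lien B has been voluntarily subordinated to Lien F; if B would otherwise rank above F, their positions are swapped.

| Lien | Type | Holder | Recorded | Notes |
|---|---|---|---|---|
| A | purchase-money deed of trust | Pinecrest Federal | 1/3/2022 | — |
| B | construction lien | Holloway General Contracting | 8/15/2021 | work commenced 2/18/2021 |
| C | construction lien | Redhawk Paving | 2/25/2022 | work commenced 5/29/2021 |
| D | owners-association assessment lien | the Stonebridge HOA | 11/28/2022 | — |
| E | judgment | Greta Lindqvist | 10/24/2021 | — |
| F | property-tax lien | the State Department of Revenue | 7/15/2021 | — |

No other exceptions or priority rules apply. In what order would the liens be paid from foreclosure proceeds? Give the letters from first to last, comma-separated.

D, F, C, B, E, A

Effective dates after the stated exceptions: A relates back to the deed date 1/1/2022; B relates back to 2/18/2021 (work commenced); C's effective date is 5/29/2021, when work began.
D, as an owners-association assessment lien, has superpriority and ranks first.
The other liens, earliest effective date first: B (2/18/2021), C (5/29/2021), F (7/15/2021), E (10/24/2021), A (1/1/2022).
The subordination applies — B was senior to F — so B and F swap.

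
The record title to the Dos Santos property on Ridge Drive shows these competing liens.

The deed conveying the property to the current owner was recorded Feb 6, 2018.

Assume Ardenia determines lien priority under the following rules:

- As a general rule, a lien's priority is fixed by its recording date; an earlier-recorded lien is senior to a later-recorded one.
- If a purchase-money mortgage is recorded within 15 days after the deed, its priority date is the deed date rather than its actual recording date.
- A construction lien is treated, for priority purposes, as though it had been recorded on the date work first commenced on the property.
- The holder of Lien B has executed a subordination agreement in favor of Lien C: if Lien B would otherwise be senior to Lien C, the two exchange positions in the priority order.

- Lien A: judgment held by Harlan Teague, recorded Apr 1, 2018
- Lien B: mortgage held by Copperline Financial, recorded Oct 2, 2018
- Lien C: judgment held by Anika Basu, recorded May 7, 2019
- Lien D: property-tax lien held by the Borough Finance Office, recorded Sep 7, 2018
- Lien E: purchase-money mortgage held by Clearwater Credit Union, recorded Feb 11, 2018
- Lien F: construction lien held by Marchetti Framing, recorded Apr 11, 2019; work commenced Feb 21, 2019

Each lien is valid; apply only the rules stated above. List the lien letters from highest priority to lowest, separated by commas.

Adjusting effective dates: E's effective date is the deed date, Feb 6, 2018; F relates back to Feb 21, 2019 (work commenced).
By effective date, earliest first: E (Feb 6, 2018), A (Apr 1, 2018), D (Sep 7, 2018), B (Oct 2, 2018), F (Feb 21, 2019), C (May 7, 2019).
Because B would otherwise rank above C, the subordination swaps them.

E, A, D, C, F, B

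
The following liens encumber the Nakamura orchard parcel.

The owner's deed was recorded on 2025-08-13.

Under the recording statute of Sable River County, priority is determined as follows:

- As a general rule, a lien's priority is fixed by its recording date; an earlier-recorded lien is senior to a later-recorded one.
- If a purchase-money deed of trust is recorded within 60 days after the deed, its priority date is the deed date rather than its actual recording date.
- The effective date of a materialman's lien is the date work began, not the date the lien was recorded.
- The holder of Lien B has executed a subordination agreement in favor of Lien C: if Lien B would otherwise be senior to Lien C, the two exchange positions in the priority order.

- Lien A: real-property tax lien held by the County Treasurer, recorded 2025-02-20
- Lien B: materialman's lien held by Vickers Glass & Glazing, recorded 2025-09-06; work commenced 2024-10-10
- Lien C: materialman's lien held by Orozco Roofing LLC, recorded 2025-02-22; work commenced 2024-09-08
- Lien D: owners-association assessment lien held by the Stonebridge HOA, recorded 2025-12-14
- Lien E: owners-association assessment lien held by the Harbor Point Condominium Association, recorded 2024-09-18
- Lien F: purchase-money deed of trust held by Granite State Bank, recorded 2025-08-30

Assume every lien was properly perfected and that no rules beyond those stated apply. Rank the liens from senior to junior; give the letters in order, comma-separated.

Effective dates after the stated exceptions: B is treated as recorded 2024-10-10, the work-commencement date; C is treated as recorded 2024-09-08, the work-commencement date; F relates back to the deed date 2025-08-13.
By effective date: C (2024-09-08), E (2024-09-18), B (2024-10-10), A (2025-02-20), F (2025-08-13), D (2025-12-14).
Since B is not senior to C, the subordination leaves the order unchanged.

C, E, B, A, F, D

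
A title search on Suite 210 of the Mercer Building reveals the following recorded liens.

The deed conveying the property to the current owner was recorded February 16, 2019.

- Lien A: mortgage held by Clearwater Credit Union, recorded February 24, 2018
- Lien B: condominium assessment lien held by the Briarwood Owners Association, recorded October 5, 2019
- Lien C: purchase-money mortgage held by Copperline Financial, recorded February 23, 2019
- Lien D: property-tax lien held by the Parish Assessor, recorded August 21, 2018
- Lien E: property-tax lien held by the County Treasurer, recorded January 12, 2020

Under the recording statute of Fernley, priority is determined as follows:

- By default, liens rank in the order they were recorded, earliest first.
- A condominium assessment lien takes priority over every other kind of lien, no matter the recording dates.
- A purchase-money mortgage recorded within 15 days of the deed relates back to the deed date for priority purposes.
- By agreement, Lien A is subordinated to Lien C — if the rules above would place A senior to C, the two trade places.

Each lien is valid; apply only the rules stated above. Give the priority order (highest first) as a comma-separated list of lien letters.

B, C, D, A, E

Effective dates after the stated exceptions: C was recorded within the 15-day window, so its effective date is the deed date February 16, 2019.
B is a condominium assessment lien and takes priority over every other lien.
Remaining liens by effective date: A (February 24, 2018), D (August 21, 2018), C (February 16, 2019), E (January 12, 2020).
The subordination applies — A was senior to C — so A and C swap.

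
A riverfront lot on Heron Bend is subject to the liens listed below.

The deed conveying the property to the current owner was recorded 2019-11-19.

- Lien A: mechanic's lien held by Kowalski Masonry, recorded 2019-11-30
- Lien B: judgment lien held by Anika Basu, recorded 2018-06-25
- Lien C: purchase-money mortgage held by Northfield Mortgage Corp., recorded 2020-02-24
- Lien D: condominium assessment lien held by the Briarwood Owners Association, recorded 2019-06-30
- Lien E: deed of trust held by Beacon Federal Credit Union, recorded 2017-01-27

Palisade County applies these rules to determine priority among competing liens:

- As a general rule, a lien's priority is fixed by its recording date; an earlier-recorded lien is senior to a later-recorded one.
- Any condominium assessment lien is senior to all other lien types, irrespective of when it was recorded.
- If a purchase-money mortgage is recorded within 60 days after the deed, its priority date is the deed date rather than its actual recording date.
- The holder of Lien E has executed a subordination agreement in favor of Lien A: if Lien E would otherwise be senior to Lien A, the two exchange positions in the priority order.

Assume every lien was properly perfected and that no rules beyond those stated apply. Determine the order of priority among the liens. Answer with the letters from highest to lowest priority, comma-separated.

Effective dates: C missed the 60-day window (97 days after the deed), so its recording date stands.
D is a condominium assessment lien, so it outranks all other liens regardless of date.
Remaining liens by effective date: E (2017-01-27), B (2018-06-25), A (2019-11-30), C (2020-02-24).
Because E would otherwise rank above A, the subordination swaps them.

D, A, B, E, C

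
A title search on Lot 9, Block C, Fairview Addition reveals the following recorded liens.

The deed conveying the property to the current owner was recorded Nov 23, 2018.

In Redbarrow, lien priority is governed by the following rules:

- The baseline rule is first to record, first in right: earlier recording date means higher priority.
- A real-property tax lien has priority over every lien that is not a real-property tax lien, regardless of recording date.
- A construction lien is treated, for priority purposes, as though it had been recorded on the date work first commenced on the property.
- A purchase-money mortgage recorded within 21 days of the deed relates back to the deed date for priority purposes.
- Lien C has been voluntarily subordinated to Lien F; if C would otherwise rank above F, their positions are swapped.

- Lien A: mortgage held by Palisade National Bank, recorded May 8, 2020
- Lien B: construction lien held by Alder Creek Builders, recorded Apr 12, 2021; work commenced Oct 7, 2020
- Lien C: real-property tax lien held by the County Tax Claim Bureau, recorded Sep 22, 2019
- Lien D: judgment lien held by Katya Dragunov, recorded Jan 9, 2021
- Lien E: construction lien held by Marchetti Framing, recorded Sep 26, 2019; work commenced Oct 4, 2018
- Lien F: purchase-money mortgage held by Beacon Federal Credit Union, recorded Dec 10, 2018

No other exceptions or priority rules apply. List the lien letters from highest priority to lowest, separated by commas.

F, E, C, A, B, D

Adjusting effective dates: B is treated as recorded Oct 7, 2020, the work-commencement date; E relates back to Oct 4, 2018 (work commenced); F's effective date is the deed date, Nov 23, 2018.
C, as a real-property tax lien, has superpriority and ranks first.
Remaining liens by effective date: E (Oct 4, 2018), F (Nov 23, 2018), A (May 8, 2020), B (Oct 7, 2020), D (Jan 9, 2021).
C would otherwise be senior to F, so under the subordination agreement C and F exchange positions.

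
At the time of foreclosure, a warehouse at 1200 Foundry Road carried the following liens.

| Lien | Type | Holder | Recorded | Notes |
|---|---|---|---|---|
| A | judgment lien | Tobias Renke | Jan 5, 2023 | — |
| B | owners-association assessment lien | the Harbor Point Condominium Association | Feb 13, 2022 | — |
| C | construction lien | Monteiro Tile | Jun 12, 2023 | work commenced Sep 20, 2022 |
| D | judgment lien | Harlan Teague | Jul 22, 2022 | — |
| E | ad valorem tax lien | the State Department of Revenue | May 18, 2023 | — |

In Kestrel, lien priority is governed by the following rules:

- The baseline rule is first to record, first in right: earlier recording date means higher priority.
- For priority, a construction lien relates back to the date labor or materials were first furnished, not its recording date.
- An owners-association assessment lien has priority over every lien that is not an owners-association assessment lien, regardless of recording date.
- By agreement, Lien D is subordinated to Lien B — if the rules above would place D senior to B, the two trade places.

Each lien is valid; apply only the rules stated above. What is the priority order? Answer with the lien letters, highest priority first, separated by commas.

Effective dates: C relates back to Sep 20, 2022 (work commenced).
B is an owners-association assessment lien and takes priority over every other lien.
The other liens, earliest effective date first: D (Jul 22, 2022), C (Sep 20, 2022), A (Jan 5, 2023), E (May 18, 2023).
D already ranks below B; the subordination has no effect.

B, D, C, A, E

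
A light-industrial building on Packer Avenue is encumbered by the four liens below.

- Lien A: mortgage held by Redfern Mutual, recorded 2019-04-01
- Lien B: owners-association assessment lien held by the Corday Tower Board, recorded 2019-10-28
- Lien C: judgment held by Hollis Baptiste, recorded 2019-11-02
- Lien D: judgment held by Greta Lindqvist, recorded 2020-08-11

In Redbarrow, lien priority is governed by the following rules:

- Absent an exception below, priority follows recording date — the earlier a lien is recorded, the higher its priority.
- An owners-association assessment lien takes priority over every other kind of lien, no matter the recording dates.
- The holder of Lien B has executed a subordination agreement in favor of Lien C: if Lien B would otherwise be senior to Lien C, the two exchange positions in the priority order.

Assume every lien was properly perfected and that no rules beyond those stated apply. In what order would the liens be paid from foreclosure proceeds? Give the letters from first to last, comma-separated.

C, A, B, D

B is an owners-association assessment lien, so it outranks all other liens regardless of date.
Among the remaining liens, by effective date: A (2019-04-01), C (2019-11-02), D (2020-08-11).
B is senior to C before the subordination, so the two trade places.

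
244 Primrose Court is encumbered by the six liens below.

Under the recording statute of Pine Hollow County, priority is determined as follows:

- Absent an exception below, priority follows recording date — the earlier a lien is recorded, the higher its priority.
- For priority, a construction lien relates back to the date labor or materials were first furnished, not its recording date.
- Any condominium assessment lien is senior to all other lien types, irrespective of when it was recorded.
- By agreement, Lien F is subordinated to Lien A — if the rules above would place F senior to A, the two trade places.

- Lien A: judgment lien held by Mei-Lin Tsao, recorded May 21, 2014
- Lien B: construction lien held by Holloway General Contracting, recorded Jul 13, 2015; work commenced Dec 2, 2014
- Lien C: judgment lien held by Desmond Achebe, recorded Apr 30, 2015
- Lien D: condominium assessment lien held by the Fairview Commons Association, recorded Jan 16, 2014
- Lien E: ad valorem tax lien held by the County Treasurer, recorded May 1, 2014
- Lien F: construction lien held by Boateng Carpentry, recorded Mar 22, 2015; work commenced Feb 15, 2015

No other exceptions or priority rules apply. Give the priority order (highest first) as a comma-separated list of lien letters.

D, E, A, B, F, C

Effective dates after the stated exceptions: B is treated as recorded Dec 2, 2014, the work-commencement date; F relates back to Feb 15, 2015 (work commenced).
D, as a condominium assessment lien, has superpriority and ranks first.
The other liens, earliest effective date first: E (May 1, 2014), A (May 21, 2014), B (Dec 2, 2014), F (Feb 15, 2015), C (Apr 30, 2015).
F is already junior to A, so the subordination agreement changes nothing.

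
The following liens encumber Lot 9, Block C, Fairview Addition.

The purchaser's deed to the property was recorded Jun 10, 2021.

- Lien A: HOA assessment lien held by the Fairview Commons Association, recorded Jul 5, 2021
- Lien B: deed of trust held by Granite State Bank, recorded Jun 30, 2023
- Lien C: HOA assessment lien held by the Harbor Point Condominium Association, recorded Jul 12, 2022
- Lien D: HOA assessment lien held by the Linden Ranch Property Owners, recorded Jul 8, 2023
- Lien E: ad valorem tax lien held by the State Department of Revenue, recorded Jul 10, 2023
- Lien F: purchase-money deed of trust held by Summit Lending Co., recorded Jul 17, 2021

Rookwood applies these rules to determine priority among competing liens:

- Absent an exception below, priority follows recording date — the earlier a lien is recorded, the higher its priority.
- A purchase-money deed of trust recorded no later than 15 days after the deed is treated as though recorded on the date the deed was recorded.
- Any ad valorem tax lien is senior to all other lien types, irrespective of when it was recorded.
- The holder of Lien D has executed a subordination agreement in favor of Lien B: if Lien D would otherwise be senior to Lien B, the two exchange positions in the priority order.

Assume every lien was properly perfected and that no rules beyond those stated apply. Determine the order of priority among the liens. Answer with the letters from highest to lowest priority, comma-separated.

E, A, F, C, B, D

Effective dates after the stated exceptions: F was recorded 37 days after the deed, outside the 15-day window, so it keeps its recording date.
E is an ad valorem tax lien, so it outranks all other liens regardless of date.
Ordering the rest by effective date: A (Jul 5, 2021), F (Jul 17, 2021), C (Jul 12, 2022), B (Jun 30, 2023), D (Jul 8, 2023).
D is already junior to B, so the subordination agreement changes nothing.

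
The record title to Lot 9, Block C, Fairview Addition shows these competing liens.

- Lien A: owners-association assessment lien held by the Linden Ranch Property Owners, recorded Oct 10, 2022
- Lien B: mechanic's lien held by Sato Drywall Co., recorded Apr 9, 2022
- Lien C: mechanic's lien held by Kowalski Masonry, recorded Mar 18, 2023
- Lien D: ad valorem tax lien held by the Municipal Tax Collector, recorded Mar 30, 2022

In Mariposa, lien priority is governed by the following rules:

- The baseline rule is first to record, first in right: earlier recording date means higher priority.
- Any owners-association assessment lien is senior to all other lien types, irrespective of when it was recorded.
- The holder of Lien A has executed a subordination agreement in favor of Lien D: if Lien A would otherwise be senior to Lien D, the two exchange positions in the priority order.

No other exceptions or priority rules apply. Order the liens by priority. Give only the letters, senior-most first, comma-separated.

D, A, B, C

A is an owners-association assessment lien, so it outranks all other liens regardless of date.
Among the remaining liens, by effective date: D (Mar 30, 2022), B (Apr 9, 2022), C (Mar 18, 2023).
A is senior to D before the subordination, so the two trade places.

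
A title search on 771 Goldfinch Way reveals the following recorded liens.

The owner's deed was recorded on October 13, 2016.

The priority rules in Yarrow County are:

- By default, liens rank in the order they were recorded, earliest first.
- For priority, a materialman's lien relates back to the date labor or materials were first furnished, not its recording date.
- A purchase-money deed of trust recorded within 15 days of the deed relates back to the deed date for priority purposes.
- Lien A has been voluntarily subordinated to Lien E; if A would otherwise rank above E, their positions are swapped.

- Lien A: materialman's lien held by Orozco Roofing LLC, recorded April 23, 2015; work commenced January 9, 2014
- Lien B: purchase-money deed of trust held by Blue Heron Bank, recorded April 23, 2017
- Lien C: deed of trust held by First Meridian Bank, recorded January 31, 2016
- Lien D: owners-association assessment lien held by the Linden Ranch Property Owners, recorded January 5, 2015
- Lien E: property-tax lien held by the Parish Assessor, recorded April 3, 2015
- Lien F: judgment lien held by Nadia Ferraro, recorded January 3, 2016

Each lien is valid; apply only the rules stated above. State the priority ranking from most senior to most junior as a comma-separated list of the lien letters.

Effective dates: A's effective date is January 9, 2014, when work began; B was recorded 192 days after the deed, outside the 15-day window, so it keeps its recording date.
By effective date, earliest first: A (January 9, 2014), D (January 5, 2015), E (April 3, 2015), F (January 3, 2016), C (January 31, 2016), B (April 23, 2017).
Because A would otherwise rank above E, the subordination swaps them.

E, D, A, F, C, B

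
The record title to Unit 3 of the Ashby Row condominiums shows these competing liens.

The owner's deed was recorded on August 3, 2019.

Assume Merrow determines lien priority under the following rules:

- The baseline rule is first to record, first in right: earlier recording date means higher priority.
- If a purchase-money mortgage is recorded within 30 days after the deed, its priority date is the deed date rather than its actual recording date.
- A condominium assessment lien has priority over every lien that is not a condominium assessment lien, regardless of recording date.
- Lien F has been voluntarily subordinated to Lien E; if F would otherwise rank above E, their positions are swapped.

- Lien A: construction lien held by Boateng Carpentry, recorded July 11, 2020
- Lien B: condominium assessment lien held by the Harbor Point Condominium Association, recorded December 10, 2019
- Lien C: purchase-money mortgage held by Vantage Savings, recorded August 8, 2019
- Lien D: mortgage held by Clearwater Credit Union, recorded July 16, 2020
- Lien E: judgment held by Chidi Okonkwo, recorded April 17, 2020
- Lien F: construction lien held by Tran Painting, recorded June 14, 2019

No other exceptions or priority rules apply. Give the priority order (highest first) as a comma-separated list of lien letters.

Effective dates: C relates back to the deed date August 3, 2019.
B, as a condominium assessment lien, has superpriority and ranks first.
Ordering the rest by effective date: F (June 14, 2019), C (August 3, 2019), E (April 17, 2020), A (July 11, 2020), D (July 16, 2020).
F is senior to E before the subordination, so the two trade places.

B, E, C, F, A, D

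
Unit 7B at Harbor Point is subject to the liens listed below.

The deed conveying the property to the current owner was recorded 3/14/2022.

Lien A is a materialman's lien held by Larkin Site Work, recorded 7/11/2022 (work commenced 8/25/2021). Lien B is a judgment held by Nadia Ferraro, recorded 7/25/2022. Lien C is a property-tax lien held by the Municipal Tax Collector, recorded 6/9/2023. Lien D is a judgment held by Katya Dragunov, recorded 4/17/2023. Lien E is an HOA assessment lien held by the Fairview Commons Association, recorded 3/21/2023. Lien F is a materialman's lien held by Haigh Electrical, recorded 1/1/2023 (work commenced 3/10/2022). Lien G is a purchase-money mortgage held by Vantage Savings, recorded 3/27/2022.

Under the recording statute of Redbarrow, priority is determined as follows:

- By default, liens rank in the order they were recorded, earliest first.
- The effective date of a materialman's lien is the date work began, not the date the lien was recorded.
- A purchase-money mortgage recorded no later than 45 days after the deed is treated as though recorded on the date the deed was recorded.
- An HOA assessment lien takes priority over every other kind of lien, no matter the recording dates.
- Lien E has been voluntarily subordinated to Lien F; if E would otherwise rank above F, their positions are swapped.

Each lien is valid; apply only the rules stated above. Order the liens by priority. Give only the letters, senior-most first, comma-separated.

Adjusting effective dates: A is treated as recorded 8/25/2021, the work-commencement date; F is treated as recorded 3/10/2022, the work-commencement date; G relates back to the deed date 3/14/2022.
As an HOA assessment lien, E is senior to every other lien.
The other liens, earliest effective date first: A (8/25/2021), F (3/10/2022), G (3/14/2022), B (7/25/2022), D (4/17/2023), C (6/9/2023).
E is senior to F before the subordination, so the two trade places.

F, A, E, G, B, D, C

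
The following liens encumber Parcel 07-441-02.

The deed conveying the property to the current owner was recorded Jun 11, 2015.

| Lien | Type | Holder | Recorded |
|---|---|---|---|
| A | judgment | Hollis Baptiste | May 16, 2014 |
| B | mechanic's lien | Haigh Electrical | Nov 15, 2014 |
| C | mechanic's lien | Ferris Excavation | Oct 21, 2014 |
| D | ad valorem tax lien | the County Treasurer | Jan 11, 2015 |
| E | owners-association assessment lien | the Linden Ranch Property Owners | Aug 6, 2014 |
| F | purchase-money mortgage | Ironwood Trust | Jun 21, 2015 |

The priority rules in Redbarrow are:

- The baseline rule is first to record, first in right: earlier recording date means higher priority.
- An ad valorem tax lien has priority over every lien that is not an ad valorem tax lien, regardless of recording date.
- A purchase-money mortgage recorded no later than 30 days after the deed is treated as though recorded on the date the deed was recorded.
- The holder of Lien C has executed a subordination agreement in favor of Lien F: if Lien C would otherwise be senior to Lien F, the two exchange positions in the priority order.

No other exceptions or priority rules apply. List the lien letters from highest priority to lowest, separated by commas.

Adjusting effective dates: F relates back to the deed date Jun 11, 2015.
As an ad valorem tax lien, D is senior to every other lien.
The other liens, earliest effective date first: A (May 16, 2014), E (Aug 6, 2014), C (Oct 21, 2014), B (Nov 15, 2014), F (Jun 11, 2015).
C is senior to F before the subordination, so the two trade places.

D, A, E, F, B, C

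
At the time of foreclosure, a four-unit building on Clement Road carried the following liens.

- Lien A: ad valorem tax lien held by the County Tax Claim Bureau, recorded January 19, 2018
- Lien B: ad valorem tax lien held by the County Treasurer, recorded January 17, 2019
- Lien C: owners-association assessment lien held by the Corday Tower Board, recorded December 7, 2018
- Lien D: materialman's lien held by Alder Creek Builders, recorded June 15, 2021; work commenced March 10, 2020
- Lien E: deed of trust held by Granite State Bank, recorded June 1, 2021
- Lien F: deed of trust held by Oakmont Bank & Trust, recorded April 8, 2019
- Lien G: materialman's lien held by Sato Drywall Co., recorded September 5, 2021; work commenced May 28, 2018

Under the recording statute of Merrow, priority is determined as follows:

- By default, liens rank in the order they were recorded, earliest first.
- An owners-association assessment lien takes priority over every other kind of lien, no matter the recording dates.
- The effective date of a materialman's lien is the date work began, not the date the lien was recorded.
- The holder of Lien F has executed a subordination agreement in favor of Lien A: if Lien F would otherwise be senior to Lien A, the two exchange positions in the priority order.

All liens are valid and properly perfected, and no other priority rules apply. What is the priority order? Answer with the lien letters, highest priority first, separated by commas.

C, A, G, B, F, D, E

First, effective dates: D's effective date is March 10, 2020, when work began; G relates back to May 28, 2018 (work commenced).
C, as an owners-association assessment lien, has superpriority and ranks first.
Remaining liens by effective date: A (January 19, 2018), G (May 28, 2018), B (January 17, 2019), F (April 8, 2019), D (March 10, 2020), E (June 1, 2021).
F is already junior to A, so the subordination agreement changes nothing.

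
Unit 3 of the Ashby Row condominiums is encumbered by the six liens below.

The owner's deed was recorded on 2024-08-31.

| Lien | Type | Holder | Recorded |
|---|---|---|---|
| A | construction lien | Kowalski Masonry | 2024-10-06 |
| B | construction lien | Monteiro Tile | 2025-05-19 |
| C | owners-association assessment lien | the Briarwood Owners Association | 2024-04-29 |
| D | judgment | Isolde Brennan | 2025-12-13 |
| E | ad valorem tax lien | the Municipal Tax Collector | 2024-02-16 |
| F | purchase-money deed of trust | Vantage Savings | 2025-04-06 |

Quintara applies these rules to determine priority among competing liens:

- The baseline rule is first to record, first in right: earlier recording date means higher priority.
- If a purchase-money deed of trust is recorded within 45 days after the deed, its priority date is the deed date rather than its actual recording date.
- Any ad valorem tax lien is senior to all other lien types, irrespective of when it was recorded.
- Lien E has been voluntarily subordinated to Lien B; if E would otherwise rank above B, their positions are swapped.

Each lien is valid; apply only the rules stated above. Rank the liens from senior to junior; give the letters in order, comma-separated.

Effective dates after the stated exceptions: F was recorded 218 days after the deed — beyond 45 days — so no relation-back applies.
As an ad valorem tax lien, E is senior to every other lien.
The other liens, earliest effective date first: C (2024-04-29), A (2024-10-06), F (2025-04-06), B (2025-05-19), D (2025-12-13).
E would otherwise be senior to B, so under the subordination agreement E and B exchange positions.

B, C, A, F, E, D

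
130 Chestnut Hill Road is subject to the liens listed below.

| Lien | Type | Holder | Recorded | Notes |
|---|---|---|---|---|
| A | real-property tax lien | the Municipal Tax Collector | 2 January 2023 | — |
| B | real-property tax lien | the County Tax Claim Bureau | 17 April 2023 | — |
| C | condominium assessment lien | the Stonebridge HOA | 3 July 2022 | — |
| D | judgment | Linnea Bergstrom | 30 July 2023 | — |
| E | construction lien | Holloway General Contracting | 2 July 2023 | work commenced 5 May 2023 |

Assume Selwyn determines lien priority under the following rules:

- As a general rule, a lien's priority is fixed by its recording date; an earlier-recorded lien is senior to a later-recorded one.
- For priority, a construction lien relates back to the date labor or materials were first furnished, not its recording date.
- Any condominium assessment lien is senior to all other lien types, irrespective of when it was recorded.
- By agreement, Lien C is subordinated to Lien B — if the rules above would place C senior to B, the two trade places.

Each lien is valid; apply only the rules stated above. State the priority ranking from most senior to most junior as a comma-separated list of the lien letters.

First, effective dates: E's effective date is 5 May 2023, when work began.
As a condominium assessment lien, C is senior to every other lien.
Remaining liens by effective date: A (2 January 2023), B (17 April 2023), E (5 May 2023), D (30 July 2023).
Because C would otherwise rank above B, the subordination swaps them.

B, A, C, E, D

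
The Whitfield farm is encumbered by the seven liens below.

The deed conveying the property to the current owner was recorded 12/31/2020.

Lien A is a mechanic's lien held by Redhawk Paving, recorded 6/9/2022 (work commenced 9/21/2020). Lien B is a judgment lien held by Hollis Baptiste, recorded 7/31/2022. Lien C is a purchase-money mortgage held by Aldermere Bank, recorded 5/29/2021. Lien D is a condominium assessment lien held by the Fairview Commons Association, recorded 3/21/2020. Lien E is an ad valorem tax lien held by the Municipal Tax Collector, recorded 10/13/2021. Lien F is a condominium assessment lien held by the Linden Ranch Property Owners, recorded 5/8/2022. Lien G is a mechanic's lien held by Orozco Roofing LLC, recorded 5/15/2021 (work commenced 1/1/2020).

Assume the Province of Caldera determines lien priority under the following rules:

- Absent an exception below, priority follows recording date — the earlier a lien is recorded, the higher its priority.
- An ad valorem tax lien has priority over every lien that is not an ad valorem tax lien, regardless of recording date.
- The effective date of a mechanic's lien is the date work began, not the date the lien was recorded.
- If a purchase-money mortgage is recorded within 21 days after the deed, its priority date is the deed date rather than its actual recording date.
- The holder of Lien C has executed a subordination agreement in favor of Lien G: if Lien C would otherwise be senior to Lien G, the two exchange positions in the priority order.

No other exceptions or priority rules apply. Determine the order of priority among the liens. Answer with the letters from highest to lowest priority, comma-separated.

E, G, D, A, C, F, B

First, effective dates: A relates back to 9/21/2020 (work commenced); C was recorded 149 days after the deed — beyond 21 days — so no relation-back applies; G relates back to 1/1/2020 (work commenced).
As an ad valorem tax lien, E is senior to every other lien.
Remaining liens by effective date: G (1/1/2020), D (3/21/2020), A (9/21/2020), C (5/29/2021), F (5/8/2022), B (7/31/2022).
Since C is not senior to G, the subordination leaves the order unchanged.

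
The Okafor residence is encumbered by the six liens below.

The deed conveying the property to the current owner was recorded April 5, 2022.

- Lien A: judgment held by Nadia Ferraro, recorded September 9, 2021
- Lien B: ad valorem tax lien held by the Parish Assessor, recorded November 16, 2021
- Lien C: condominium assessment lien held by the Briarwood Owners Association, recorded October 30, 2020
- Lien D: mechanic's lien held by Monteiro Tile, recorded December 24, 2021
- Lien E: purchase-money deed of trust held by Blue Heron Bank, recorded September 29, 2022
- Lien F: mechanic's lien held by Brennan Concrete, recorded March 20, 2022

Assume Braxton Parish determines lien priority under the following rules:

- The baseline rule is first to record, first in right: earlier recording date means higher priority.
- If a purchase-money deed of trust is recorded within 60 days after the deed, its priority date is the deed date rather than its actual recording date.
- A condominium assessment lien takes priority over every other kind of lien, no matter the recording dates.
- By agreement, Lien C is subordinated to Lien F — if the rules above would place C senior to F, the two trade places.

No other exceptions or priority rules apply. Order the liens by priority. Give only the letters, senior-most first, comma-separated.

F, A, B, D, C, E

First, effective dates: E was recorded 177 days after the deed — beyond 60 days — so no relation-back applies.
C is a condominium assessment lien and takes priority over every other lien.
The other liens, earliest effective date first: A (September 9, 2021), B (November 16, 2021), D (December 24, 2021), F (March 20, 2022), E (September 29, 2022).
The subordination applies — C was senior to F — so C and F swap.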